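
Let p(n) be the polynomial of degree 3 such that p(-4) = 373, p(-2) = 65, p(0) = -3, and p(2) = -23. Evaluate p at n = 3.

Using the Lagrange interpolation formula with nodes -4, -2, 0, 2:
  L_0(n) = (n + 2)n(n - 2) / -48
  L_1(n) = (n + 4)n(n - 2) / 16
  L_2(n) = (n + 4)(n + 2)(n - 2) / -16
  L_3(n) = (n + 4)(n + 2)n / 48
Then p(n) = 373·L_0(n) + 65·L_1(n) - 3·L_2(n) - 23·L_3(n).
Expanding and collecting terms gives p(n) = -4n^3 + 6n^2 - 6n - 3.
Evaluating at n = 3: p(3) = -75.

-75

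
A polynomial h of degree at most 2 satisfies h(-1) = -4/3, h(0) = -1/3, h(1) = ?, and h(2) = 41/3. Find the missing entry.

On equispaced nodes a degree-2 polynomial has vanishing third forward difference, so
  - h(-1) + 3·h(0) - 3·h(1) + h(2) = 0.
Substituting the known values and solving for h(1):
  -3·h(1) = -14
  h(1) = 14/3.

14/3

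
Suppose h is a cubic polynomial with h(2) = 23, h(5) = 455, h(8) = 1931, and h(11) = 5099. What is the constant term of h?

Write h(s) = as^3 + bs^2 + cs + d. Substituting each data point gives a linear system:
  8a + 4b + 2c + d = 23
  125a + 25b + 5c + d = 455
  512a + 64b + 8c + d = 1931
  1331a + 121b + 11c + d = 5099
Solving the system yields a = 4, b = -2, c = 2, d = -5.
So h(s) = 4s³ - 2s² + 2s - 5.
The constant term is -5.

-5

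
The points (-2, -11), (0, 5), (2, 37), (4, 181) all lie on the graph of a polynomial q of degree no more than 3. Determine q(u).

Using the Lagrange interpolation formula with nodes -2, 0, 2, 4:
  L_0(u) = u(u - 2)(u - 4) / -48
  L_1(u) = (u + 2)(u - 2)(u - 4) / 16
  L_2(u) = (u + 2)u(u - 4) / -16
  L_3(u) = (u + 2)u(u - 2) / 48
Then q(u) = -11·L_0(u) + 5·L_1(u) + 37·L_2(u) + 181·L_3(u).
Expanding and collecting terms gives q(u) = 2u^3 + 2u^2 + 4u + 5.
Check: q(4) = 181. ✓

q(u) = 2u^3 + 2u^2 + 4u + 5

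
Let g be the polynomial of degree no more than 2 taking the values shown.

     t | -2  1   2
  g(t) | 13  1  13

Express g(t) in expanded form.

Using the Lagrange interpolation formula with nodes -2, 1, 2:
  L_0(t) = (t - 1)(t - 2) / 12
  L_1(t) = (t + 2)(t - 2) / -3
  L_2(t) = (t + 2)(t - 1) / 4
Then g(t) = 13·L_0(t) + 1·L_1(t) + 13·L_2(t).
Expanding and collecting terms gives g(t) = 4t² - 3.
Check: g(1) = 1. ✓

g(t) = 4t^2 - 3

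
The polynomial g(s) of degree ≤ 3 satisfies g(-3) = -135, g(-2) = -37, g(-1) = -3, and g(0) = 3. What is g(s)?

Write g(s) = as^3 + bs^2 + cs + d. Substituting each data point gives a linear system:
  -27a + 9b - 3c + d = -135
  -8a + 4b - 2c + d = -37
  -a + b - c + d = -3
  d = 3
Solving the system yields a = 6, b = 4, c = 4, d = 3.
So g(s) = 6s³ + 4s² + 4s + 3.
Check: g(0) = 3. ✓

g(s) = 6s^3 + 4s^2 + 4s + 3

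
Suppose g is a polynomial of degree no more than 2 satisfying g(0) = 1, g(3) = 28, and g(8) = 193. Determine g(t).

Using the Lagrange interpolation formula with nodes 0, 3, 8:
  L_0(t) = (t - 3)(t - 8) / 24
  L_1(t) = t(t - 8) / -15
  L_2(t) = t(t - 3) / 40
Then g(t) = 1·L_0(t) + 28·L_1(t) + 193·L_2(t).
Expanding and collecting terms gives g(t) = 3t^2 + 1.
Check: g(0) = 1. ✓

g(t) = 3t^2 + 1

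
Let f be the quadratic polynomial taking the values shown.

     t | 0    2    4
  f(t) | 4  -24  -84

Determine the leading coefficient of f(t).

-4

Write f(t) = at^2 + bt + c. Substituting each data point gives a linear system:
  c = 4
  4a + 2b + c = -24
  16a + 4b + c = -84
Solving the system yields a = -4, b = -6, c = 4.
So f(t) = -4t^2 - 6t + 4.
The leading coefficient is -4.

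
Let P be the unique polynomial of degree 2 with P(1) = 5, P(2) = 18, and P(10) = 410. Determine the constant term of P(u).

Write P(u) = au^2 + bu + c. Substituting each data point gives a linear system:
  a + b + c = 5
  4a + 2b + c = 18
  100a + 10b + c = 410
Solving the system yields a = 4, b = 1, c = 0.
So P(u) = 4u² + u.
The constant term is 0.

0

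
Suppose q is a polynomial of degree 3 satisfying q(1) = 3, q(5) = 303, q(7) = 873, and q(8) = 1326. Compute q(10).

2658

Using the Lagrange interpolation formula with nodes 1, 5, 7, 8:
  L_0(n) = (n - 5)(n - 7)(n - 8) / -168
  L_1(n) = (n - 1)(n - 7)(n - 8) / 24
  L_2(n) = (n - 1)(n - 5)(n - 8) / -12
  L_3(n) = (n - 1)(n - 5)(n - 7) / 21
Then q(n) = 3·L_0(n) + 303·L_1(n) + 873·L_2(n) + 1326·L_3(n).
Expanding and collecting terms gives q(n) = 3n^3 - 4n^2 + 6n - 2.
Evaluating at n = 10: q(10) = 2658.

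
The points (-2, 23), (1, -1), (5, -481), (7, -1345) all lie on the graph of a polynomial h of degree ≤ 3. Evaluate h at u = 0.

Write h(u) = au^3 + bu^2 + cu + d. Substituting each data point gives a linear system:
  -8a + 4b - 2c + d = 23
  a + b + c + d = -1
  125a + 25b + 5c + d = -481
  343a + 49b + 7c + d = -1345
Solving the system yields a = -4, b = 0, c = 4, d = -1.
So h(u) = -4u^3 + 4u - 1.
Then h(0) = -1.

-1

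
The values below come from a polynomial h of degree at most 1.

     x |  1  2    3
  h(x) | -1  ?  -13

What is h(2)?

-7

The 2 known points determine the degree-1 polynomial uniquely.
Write h(x) = ax + b. Substituting each data point gives a linear system:
  a + b = -1
  3a + b = -13
Solving the system yields a = -6, b = 5.
So h(x) = -6x + 5.
Then h(2) = -7.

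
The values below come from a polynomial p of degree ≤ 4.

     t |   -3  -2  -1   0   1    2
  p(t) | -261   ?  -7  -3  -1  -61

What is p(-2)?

The 5 known points determine the degree-4 polynomial uniquely.
Write p(t) = at^4 + bt^3 + ct^2 + dt + e. Substituting each data point gives a linear system:
  81a - 27b + 9c - 3d + e = -261
  a - b + c - d + e = -7
  e = -3
  a + b + c + d + e = -1
  16a + 8b + 4c + 2d + e = -61
Solving the system yields a = -4, b = -2, c = 3, d = 5, e = -3.
So p(t) = -4t^4 - 2t^3 + 3t^2 + 5t - 3.
Then p(-2) = -49.

-49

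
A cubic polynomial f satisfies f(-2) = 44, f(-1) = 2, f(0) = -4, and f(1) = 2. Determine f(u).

Write f(u) = au^3 + bu^2 + cu + d. Substituting each data point gives a linear system:
  -8a + 4b - 2c + d = 44
  -a + b - c + d = 2
  d = -4
  a + b + c + d = 2
Solving the system yields a = -4, b = 6, c = 4, d = -4.
So f(u) = -4u^3 + 6u^2 + 4u - 4.
Check: f(1) = 2. ✓

f(u) = -4u^3 + 6u^2 + 4u - 4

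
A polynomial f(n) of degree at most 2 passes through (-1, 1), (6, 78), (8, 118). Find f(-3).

Write f(n) = an^2 + bn + c. Substituting each data point gives a linear system:
  a - b + c = 1
  36a + 6b + c = 78
  64a + 8b + c = 118
Solving the system yields a = 1, b = 6, c = 6.
So f(n) = n^2 + 6n + 6.
Then f(-3) = -3.

-3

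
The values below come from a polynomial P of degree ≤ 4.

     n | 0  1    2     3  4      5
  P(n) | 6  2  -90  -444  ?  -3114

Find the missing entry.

-1330

The 5 known points determine the degree-4 polynomial uniquely.
Write P(n) = an^4 + bn^3 + cn^2 + dn + e. Substituting each data point gives a linear system:
  e = 6
  a + b + c + d + e = 2
  16a + 8b + 4c + 2d + e = -90
  81a + 27b + 9c + 3d + e = -444
  625a + 125b + 25c + 5d + e = -3114
Solving the system yields a = -4, b = -5, c = -1, d = 6, e = 6.
So P(n) = -4n^4 - 5n^3 - n^2 + 6n + 6.
Then P(4) = -1330.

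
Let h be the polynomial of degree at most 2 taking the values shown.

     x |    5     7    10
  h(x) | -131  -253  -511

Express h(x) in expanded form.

h(x) = -5x^2 - x - 1

Write h(x) = ax^2 + bx + c. Substituting each data point gives a linear system:
  25a + 5b + c = -131
  49a + 7b + c = -253
  100a + 10b + c = -511
Solving the system yields a = -5, b = -1, c = -1.
So h(x) = -5x^2 - x - 1.
Check: h(10) = -511. ✓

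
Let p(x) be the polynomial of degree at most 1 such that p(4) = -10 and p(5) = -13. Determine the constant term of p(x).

2

Write p(x) = ax + b. Substituting each data point gives a linear system:
  4a + b = -10
  5a + b = -13
Solving the system yields a = -3, b = 2.
So p(x) = -3x + 2.
The constant term is 2.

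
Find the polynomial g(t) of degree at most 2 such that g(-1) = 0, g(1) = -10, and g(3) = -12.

Using the Lagrange interpolation formula with nodes -1, 1, 3:
  L_0(t) = (t - 1)(t - 3) / 8
  L_1(t) = (t + 1)(t - 3) / -4
  L_2(t) = (t + 1)(t - 1) / 8
Then g(t) = 0·L_0(t) - 10·L_1(t) - 12·L_2(t).
Expanding and collecting terms gives g(t) = t^2 - 5t - 6.
Check: g(-1) = 0. ✓

g(t) = t^2 - 5t - 6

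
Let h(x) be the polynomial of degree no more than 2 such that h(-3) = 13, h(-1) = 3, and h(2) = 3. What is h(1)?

1

Write h(x) = ax^2 + bx + c. Substituting each data point gives a linear system:
  9a - 3b + c = 13
  a - b + c = 3
  4a + 2b + c = 3
Solving the system yields a = 1, b = -1, c = 1.
So h(x) = x^2 - x + 1.
Then h(1) = 1.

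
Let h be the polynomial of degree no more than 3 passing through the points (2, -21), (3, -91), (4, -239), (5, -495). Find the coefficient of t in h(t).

Write h(t) = at^3 + bt^2 + ct + d. Substituting each data point gives a linear system:
  8a + 4b + 2c + d = -21
  27a + 9b + 3c + d = -91
  64a + 16b + 4c + d = -239
  125a + 25b + 5c + d = -495
Solving the system yields a = -5, b = 6, c = -5, d = 5.
So h(t) = -5t^3 + 6t^2 - 5t + 5.
The coefficient of t is -5.

-5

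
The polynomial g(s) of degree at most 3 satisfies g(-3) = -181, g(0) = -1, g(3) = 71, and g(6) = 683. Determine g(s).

g(s) = 4s^3 - 6s^2 + 6s - 1

Write g(s) = as^3 + bs^2 + cs + d. Substituting each data point gives a linear system:
  -27a + 9b - 3c + d = -181
  d = -1
  27a + 9b + 3c + d = 71
  216a + 36b + 6c + d = 683
Solving the system yields a = 4, b = -6, c = 6, d = -1.
So g(s) = 4s³ - 6s² + 6s - 1.
Check: g(0) = -1. ✓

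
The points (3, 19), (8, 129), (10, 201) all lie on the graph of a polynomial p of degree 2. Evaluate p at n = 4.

Using the Lagrange interpolation formula with nodes 3, 8, 10:
  L_0(n) = (n - 8)(n - 10) / 35
  L_1(n) = (n - 3)(n - 10) / -10
  L_2(n) = (n - 3)(n - 8) / 14
Then p(n) = 19·L_0(n) + 129·L_1(n) + 201·L_2(n).
Expanding and collecting terms gives p(n) = 2n^2 + 1.
Evaluating at n = 4: p(4) = 33.

33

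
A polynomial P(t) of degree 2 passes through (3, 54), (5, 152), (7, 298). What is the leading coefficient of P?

6

Write P(t) = at^2 + bt + c. Substituting each data point gives a linear system:
  9a + 3b + c = 54
  25a + 5b + c = 152
  49a + 7b + c = 298
Solving the system yields a = 6, b = 1, c = -3.
So P(t) = 6t^2 + t - 3.
The leading coefficient is 6.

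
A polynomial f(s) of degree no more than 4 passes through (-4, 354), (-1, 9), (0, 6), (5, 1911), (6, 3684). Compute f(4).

874

Using the Lagrange interpolation formula with nodes -4, -1, 0, 5, 6:
  L_0(s) = (s + 1)s(s - 5)(s - 6) / 1080
  L_1(s) = (s + 4)s(s - 5)(s - 6) / -126
  L_2(s) = (s + 4)(s + 1)(s - 5)(s - 6) / 120
  L_3(s) = (s + 4)(s + 1)s(s - 6) / -270
  L_4(s) = (s + 4)(s + 1)s(s - 5) / 420
Then f(s) = 354·L_0(s) + 9·L_1(s) + 6·L_2(s) + 1911·L_3(s) + 3684·L_4(s).
Expanding and collecting terms gives f(s) = 2s^4 + 4s^3 + 6s^2 + s + 6.
Evaluating at s = 4: f(4) = 874.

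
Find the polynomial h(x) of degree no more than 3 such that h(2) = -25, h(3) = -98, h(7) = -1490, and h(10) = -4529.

h(x) = -5x^3 + 5x^2 - 3x + 1

Using the Lagrange interpolation formula with nodes 2, 3, 7, 10:
  L_0(x) = (x - 3)(x - 7)(x - 10) / -40
  L_1(x) = (x - 2)(x - 7)(x - 10) / 28
  L_2(x) = (x - 2)(x - 3)(x - 10) / -60
  L_3(x) = (x - 2)(x - 3)(x - 7) / 168
Then h(x) = -25·L_0(x) - 98·L_1(x) - 1490·L_2(x) - 4529·L_3(x).
Expanding and collecting terms gives h(x) = -5x³ + 5x² - 3x + 1.
Check: h(2) = -25. ✓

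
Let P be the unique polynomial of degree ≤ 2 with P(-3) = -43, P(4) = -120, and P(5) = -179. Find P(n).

Write P(n) = an^2 + bn + c. Substituting each data point gives a linear system:
  9a - 3b + c = -43
  16a + 4b + c = -120
  25a + 5b + c = -179
Solving the system yields a = -6, b = -5, c = -4.
So P(n) = -6n² - 5n - 4.
Check: P(4) = -120. ✓

P(n) = -6n^2 - 5n - 4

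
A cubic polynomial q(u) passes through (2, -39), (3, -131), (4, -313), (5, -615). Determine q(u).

Write q(u) = au^3 + bu^2 + cu + d. Substituting each data point gives a linear system:
  8a + 4b + 2c + d = -39
  27a + 9b + 3c + d = -131
  64a + 16b + 4c + d = -313
  125a + 25b + 5c + d = -615
Solving the system yields a = -5, b = 0, c = 3, d = -5.
So q(u) = -5u^3 + 3u - 5.
Check: q(4) = -313. ✓

q(u) = -5u^3 + 3u - 5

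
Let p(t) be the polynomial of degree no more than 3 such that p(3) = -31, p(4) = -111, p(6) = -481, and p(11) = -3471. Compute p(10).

Write p(t) = at^3 + bt^2 + ct + d. Substituting each data point gives a linear system:
  27a + 9b + 3c + d = -31
  64a + 16b + 4c + d = -111
  216a + 36b + 6c + d = -481
  1331a + 121b + 11c + d = -3471
Solving the system yields a = -3, b = 4, c = 3, d = 5.
So p(t) = -3t³ + 4t² + 3t + 5.
Then p(10) = -2565.

-2565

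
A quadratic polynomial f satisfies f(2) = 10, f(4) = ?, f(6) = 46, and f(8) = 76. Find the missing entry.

The 3 known points determine the degree-2 polynomial uniquely.
Write f(u) = au^2 + bu + c. Substituting each data point gives a linear system:
  4a + 2b + c = 10
  36a + 6b + c = 46
  64a + 8b + c = 76
Solving the system yields a = 1, b = 1, c = 4.
So f(u) = u^2 + u + 4.
Then f(4) = 24.

24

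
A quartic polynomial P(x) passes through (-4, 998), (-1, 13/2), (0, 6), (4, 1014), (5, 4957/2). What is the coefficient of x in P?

2

Write P(x) = ax^4 + bx^3 + cx^2 + dx + e. Substituting each data point gives a linear system:
  256a - 64b + 16c - 4d + e = 998
  a - b + c - d + e = 13/2
  e = 6
  256a + 64b + 16c + 4d + e = 1014
  625a + 125b + 25c + 5d + e = 4957/2
Solving the system yields a = 4, b = 0, c = -3/2, d = 2, e = 6.
So P(x) = 4x⁴ - (3/2)x² + 2x + 6.
The coefficient of x is 2.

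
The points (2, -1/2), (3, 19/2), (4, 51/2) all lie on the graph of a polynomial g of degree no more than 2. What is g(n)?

g(n) = 3n^2 - 5n - 5/2

Write g(n) = an^2 + bn + c. Substituting each data point gives a linear system:
  4a + 2b + c = -1/2
  9a + 3b + c = 19/2
  16a + 4b + c = 51/2
Solving the system yields a = 3, b = -5, c = -5/2.
So g(n) = 3n^2 - 5n - 5/2.
Check: g(3) = 19/2. ✓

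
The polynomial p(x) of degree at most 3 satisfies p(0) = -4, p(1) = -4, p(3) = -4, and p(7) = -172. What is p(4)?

-16

Using the Lagrange interpolation formula with nodes 0, 1, 3, 7:
  L_0(x) = (x - 1)(x - 3)(x - 7) / -21
  L_1(x) = x(x - 3)(x - 7) / 12
  L_2(x) = x(x - 1)(x - 7) / -24
  L_3(x) = x(x - 1)(x - 3) / 168
Then p(x) = -4·L_0(x) - 4·L_1(x) - 4·L_2(x) - 172·L_3(x).
Expanding and collecting terms gives p(x) = -x³ + 4x² - 3x - 4.
Evaluating at x = 4: p(4) = -16.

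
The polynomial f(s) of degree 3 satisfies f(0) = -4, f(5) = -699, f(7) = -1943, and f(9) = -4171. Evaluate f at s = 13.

Write f(s) = as^3 + bs^2 + cs + d. Substituting each data point gives a linear system:
  d = -4
  125a + 25b + 5c + d = -699
  343a + 49b + 7c + d = -1943
  729a + 81b + 9c + d = -4171
Solving the system yields a = -6, b = 3, c = -4, d = -4.
So f(s) = -6s^3 + 3s^2 - 4s - 4.
Then f(13) = -12731.

-12731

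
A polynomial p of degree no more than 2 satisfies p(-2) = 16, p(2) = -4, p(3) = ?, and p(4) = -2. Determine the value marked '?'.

-4

The 3 known points determine the degree-2 polynomial uniquely.
Write p(x) = ax^2 + bx + c. Substituting each data point gives a linear system:
  4a - 2b + c = 16
  4a + 2b + c = -4
  16a + 4b + c = -2
Solving the system yields a = 1, b = -5, c = 2.
So p(x) = x² - 5x + 2.
Then p(3) = -4.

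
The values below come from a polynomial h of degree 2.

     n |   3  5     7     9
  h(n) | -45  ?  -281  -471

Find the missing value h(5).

The 3 known points determine the degree-2 polynomial uniquely.
Write h(n) = an^2 + bn + c. Substituting each data point gives a linear system:
  9a + 3b + c = -45
  49a + 7b + c = -281
  81a + 9b + c = -471
Solving the system yields a = -6, b = 1, c = 6.
So h(n) = -6n² + n + 6.
Then h(5) = -139.

-139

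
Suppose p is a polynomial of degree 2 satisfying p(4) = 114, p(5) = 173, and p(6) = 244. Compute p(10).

Write p(s) = as^2 + bs + c. Substituting each data point gives a linear system:
  16a + 4b + c = 114
  25a + 5b + c = 173
  36a + 6b + c = 244
Solving the system yields a = 6, b = 5, c = -2.
So p(s) = 6s^2 + 5s - 2.
Then p(10) = 648.

648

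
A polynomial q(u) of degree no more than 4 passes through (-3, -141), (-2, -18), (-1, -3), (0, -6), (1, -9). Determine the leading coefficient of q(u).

Write q(u) = au^4 + bu^3 + cu^2 + du + e. Substituting each data point gives a linear system:
  81a - 27b + 9c - 3d + e = -141
  16a - 8b + 4c - 2d + e = -18
  a - b + c - d + e = -3
  e = -6
  a + b + c + d + e = -9
Solving the system yields a = -3, b = -3, c = 3, d = 0, e = -6.
So q(u) = -3u⁴ - 3u³ + 3u² - 6.
The leading coefficient is -3.

-3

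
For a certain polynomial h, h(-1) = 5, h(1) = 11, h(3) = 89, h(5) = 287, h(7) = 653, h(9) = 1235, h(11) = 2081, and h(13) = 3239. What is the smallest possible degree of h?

Forward differences of the values at n = -1, 1, 3, 5, 7, 9, 11, 13:
  h  : 5  11  89  287  653  1235  2081  3239
  Δ  : 6  78  198  366  582  846  1158
  Δ^2: 72  120  168  216  264  312
  Δ^3: 48  48  48  48  48
  Δ^4: 0  0  0  0
  Δ^5: 0  0  0
  Δ^6: 0  0
  Δ^7: 0
The third differences are constant (48) and nonzero, while all higher differences vanish, so the minimal degree is 3.

3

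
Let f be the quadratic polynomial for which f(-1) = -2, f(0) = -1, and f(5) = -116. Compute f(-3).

-28

Using the Lagrange interpolation formula with nodes -1, 0, 5:
  L_0(t) = t(t - 5) / 6
  L_1(t) = (t + 1)(t - 5) / -5
  L_2(t) = (t + 1)t / 30
Then f(t) = -2·L_0(t) - 1·L_1(t) - 116·L_2(t).
Expanding and collecting terms gives f(t) = -4t^2 - 3t - 1.
Evaluating at t = -3: f(-3) = -28.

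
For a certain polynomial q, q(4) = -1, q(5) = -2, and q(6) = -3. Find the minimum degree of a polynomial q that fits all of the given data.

1

Forward differences of the values at n = 4, 5, 6:
  q  : -1  -2  -3
  Δ  : -1  -1
  Δ^2: 0
The first differences are constant (-1) and nonzero, while all higher differences vanish, so the minimal degree is 1.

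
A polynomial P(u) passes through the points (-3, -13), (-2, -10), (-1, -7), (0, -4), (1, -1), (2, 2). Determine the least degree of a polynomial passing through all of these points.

Forward differences of the values at u = -3, -2, -1, 0, 1, 2:
  P  : -13  -10  -7  -4  -1  2
  Δ  : 3  3  3  3  3
  Δ^2: 0  0  0  0
  Δ^3: 0  0  0
  Δ^4: 0  0
  Δ^5: 0
The first differences are constant (3) and nonzero, while all higher differences vanish, so the minimal degree is 1.

1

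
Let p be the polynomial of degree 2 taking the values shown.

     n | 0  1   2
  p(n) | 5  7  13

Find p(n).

Write p(n) = an^2 + bn + c. Substituting each data point gives a linear system:
  c = 5
  a + b + c = 7
  4a + 2b + c = 13
Solving the system yields a = 2, b = 0, c = 5.
So p(n) = 2n² + 5.
Check: p(1) = 7. ✓

p(n) = 2n^2 + 5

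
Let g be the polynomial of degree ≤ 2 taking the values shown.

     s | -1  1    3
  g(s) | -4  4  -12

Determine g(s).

Write g(s) = as^2 + bs + c. Substituting each data point gives a linear system:
  a - b + c = -4
  a + b + c = 4
  9a + 3b + c = -12
Solving the system yields a = -3, b = 4, c = 3.
So g(s) = -3s^2 + 4s + 3.
Check: g(3) = -12. ✓

g(s) = -3s^2 + 4s + 3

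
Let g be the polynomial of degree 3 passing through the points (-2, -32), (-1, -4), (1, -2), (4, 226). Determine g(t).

Using the Lagrange interpolation formula with nodes -2, -1, 1, 4:
  L_0(t) = (t + 1)(t - 1)(t - 4) / -18
  L_1(t) = (t + 2)(t - 1)(t - 4) / 10
  L_2(t) = (t + 2)(t + 1)(t - 4) / -18
  L_3(t) = (t + 2)(t + 1)(t - 1) / 90
Then g(t) = -32·L_0(t) - 4·L_1(t) - 2·L_2(t) + 226·L_3(t).
Expanding and collecting terms gives g(t) = 4t^3 - t^2 - 3t - 2.
Check: g(4) = 226. ✓

g(t) = 4t^3 - t^2 - 3t - 2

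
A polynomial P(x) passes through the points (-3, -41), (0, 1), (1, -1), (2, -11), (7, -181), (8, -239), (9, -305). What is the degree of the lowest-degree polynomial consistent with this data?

Divided differences on the nodes -3, 0, 1, 2, 7, 8, 9:
  order 0: -41  1  -1  -11  -181  -239  -305
  order 1: 14  -2  -10  -34  -58  -66
  order 2: -4  -4  -4  -4  -4
  order 3: 0  0  0  0
  order 4: 0  0  0
  order 5: 0  0
  order 6: 0
The order-2 divided differences are all -4 (nonzero) and every higher order vanishes, so the data lies on a polynomial of degree exactly 2.

2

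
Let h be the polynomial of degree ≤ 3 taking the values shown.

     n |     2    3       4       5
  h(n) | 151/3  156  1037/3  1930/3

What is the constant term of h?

Write h(n) = an^3 + bn^2 + cn + d. Substituting each data point gives a linear system:
  8a + 4b + 2c + d = 151/3
  27a + 9b + 3c + d = 156
  64a + 16b + 4c + d = 1037/3
  125a + 25b + 5c + d = 1930/3
Solving the system yields a = 4, b = 6, c = -1/3, d = -5.
So h(n) = 4n^3 + 6n^2 - (1/3)n - 5.
The constant term is -5.

-5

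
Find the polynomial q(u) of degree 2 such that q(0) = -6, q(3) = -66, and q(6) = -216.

Write q(u) = au^2 + bu + c. Substituting each data point gives a linear system:
  c = -6
  9a + 3b + c = -66
  36a + 6b + c = -216
Solving the system yields a = -5, b = -5, c = -6.
So q(u) = -5u^2 - 5u - 6.
Check: q(6) = -216. ✓

q(u) = -5u^2 - 5u - 6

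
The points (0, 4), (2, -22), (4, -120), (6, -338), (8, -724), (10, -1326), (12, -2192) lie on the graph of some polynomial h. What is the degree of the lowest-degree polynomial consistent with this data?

3

Forward differences of the values at t = 0, 2, 4, 6, 8, 10, 12:
  h  : 4  -22  -120  -338  -724  -1326  -2192
  Δ  : -26  -98  -218  -386  -602  -866
  Δ^2: -72  -120  -168  -216  -264
  Δ^3: -48  -48  -48  -48
  Δ^4: 0  0  0
  Δ^5: 0  0
  Δ^6: 0
The third differences are constant (-48) and nonzero, while all higher differences vanish, so the minimal degree is 3.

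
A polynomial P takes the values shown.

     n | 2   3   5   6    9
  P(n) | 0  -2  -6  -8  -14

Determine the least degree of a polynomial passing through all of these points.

Divided differences on the nodes 2, 3, 5, 6, 9:
  order 0: 0  -2  -6  -8  -14
  order 1: -2  -2  -2  -2
  order 2: 0  0  0
  order 3: 0  0
  order 4: 0
The order-1 divided differences are all -2 (nonzero) and every higher order vanishes, so the data lies on a polynomial of degree exactly 1.

1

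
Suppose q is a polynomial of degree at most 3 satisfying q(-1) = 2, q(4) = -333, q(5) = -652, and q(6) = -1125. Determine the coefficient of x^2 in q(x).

-2

Write q(x) = ax^3 + bx^2 + cx + d. Substituting each data point gives a linear system:
  -a + b - c + d = 2
  64a + 16b + 4c + d = -333
  125a + 25b + 5c + d = -652
  216a + 36b + 6c + d = -1125
Solving the system yields a = -5, b = -2, c = 4, d = 3.
So q(x) = -5x³ - 2x² + 4x + 3.
The coefficient of x^2 is -2.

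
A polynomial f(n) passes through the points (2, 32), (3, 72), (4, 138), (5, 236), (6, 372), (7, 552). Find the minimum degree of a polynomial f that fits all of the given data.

3

Forward differences of the values at n = 2, 3, 4, 5, 6, 7:
  f  : 32  72  138  236  372  552
  Δ  : 40  66  98  136  180
  Δ^2: 26  32  38  44
  Δ^3: 6  6  6
  Δ^4: 0  0
  Δ^5: 0
The third differences are constant (6) and nonzero, while all higher differences vanish, so the minimal degree is 3.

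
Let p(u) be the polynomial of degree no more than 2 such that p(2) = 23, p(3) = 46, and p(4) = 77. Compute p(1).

Write p(u) = au^2 + bu + c. Substituting each data point gives a linear system:
  4a + 2b + c = 23
  9a + 3b + c = 46
  16a + 4b + c = 77
Solving the system yields a = 4, b = 3, c = 1.
So p(u) = 4u² + 3u + 1.
Then p(1) = 8.

8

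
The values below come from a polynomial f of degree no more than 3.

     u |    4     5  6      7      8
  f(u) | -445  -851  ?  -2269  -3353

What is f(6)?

-1447

On equispaced nodes a degree-3 polynomial has vanishing fourth forward difference, so
  f(4) - 4·f(5) + 6·f(6) - 4·f(7) + f(8) = 0.
Substituting the known values and solving for f(6):
  6·f(6) = -8682
  f(6) = -1447.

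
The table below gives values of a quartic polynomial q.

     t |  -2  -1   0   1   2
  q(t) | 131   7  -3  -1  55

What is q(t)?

Write q(t) = at^4 + bt^3 + ct^2 + dt + e. Substituting each data point gives a linear system:
  16a - 8b + 4c - 2d + e = 131
  a - b + c - d + e = 7
  e = -3
  a + b + c + d + e = -1
  16a + 8b + 4c + 2d + e = 55
Solving the system yields a = 6, b = -5, c = 0, d = 1, e = -3.
So q(t) = 6t⁴ - 5t³ + t - 3.
Check: q(1) = -1. ✓

q(t) = 6t^4 - 5t^3 + t - 3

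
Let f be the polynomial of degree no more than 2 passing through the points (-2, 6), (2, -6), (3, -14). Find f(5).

Write f(s) = as^2 + bs + c. Substituting each data point gives a linear system:
  4a - 2b + c = 6
  4a + 2b + c = -6
  9a + 3b + c = -14
Solving the system yields a = -1, b = -3, c = 4.
So f(s) = -s^2 - 3s + 4.
Then f(5) = -36.

-36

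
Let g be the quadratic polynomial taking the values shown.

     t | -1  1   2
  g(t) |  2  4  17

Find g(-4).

59

Using the Lagrange interpolation formula with nodes -1, 1, 2:
  L_0(t) = (t - 1)(t - 2) / 6
  L_1(t) = (t + 1)(t - 2) / -2
  L_2(t) = (t + 1)(t - 1) / 3
Then g(t) = 2·L_0(t) + 4·L_1(t) + 17·L_2(t).
Expanding and collecting terms gives g(t) = 4t² + t - 1.
Evaluating at t = -4: g(-4) = 59.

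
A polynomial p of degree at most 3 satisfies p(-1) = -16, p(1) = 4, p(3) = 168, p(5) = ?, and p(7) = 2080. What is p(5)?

On equispaced nodes a degree-3 polynomial has vanishing fourth forward difference, so
  p(-1) - 4·p(1) + 6·p(3) - 4·p(5) + p(7) = 0.
Substituting the known values and solving for p(5):
  -4·p(5) = -3056
  p(5) = 764.

764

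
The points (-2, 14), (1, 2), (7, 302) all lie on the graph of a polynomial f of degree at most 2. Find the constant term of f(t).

-6

Write f(t) = at^2 + bt + c. Substituting each data point gives a linear system:
  4a - 2b + c = 14
  a + b + c = 2
  49a + 7b + c = 302
Solving the system yields a = 6, b = 2, c = -6.
So f(t) = 6t^2 + 2t - 6.
The constant term is -6.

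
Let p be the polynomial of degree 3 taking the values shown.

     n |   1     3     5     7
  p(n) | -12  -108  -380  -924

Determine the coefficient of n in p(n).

-6

Write p(n) = an^3 + bn^2 + cn + d. Substituting each data point gives a linear system:
  a + b + c + d = -12
  27a + 9b + 3c + d = -108
  125a + 25b + 5c + d = -380
  343a + 49b + 7c + d = -924
Solving the system yields a = -2, b = -4, c = -6, d = 0.
So p(n) = -2n³ - 4n² - 6n.
The coefficient of n is -6.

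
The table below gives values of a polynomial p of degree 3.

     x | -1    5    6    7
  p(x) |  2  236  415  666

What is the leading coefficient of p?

2

Write p(x) = ax^3 + bx^2 + cx + d. Substituting each data point gives a linear system:
  -a + b - c + d = 2
  125a + 25b + 5c + d = 236
  216a + 36b + 6c + d = 415
  343a + 49b + 7c + d = 666
Solving the system yields a = 2, b = 0, c = -3, d = 1.
So p(x) = 2x³ - 3x + 1.
The leading coefficient is 2.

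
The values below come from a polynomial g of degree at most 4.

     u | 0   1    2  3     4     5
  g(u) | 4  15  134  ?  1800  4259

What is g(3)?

The 5 known points determine the degree-4 polynomial uniquely.
Write g(u) = au^4 + bu^3 + cu^2 + du + e. Substituting each data point gives a linear system:
  e = 4
  a + b + c + d + e = 15
  16a + 8b + 4c + 2d + e = 134
  256a + 64b + 16c + 4d + e = 1800
  625a + 125b + 25c + 5d + e = 4259
Solving the system yields a = 6, b = 4, c = 0, d = 1, e = 4.
So g(u) = 6u^4 + 4u^3 + u + 4.
Then g(3) = 601.

601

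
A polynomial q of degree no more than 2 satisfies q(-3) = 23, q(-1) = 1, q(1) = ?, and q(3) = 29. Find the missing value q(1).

3

The 3 known points determine the degree-2 polynomial uniquely.
Write q(u) = au^2 + bu + c. Substituting each data point gives a linear system:
  9a - 3b + c = 23
  a - b + c = 1
  9a + 3b + c = 29
Solving the system yields a = 3, b = 1, c = -1.
So q(u) = 3u^2 + u - 1.
Then q(1) = 3.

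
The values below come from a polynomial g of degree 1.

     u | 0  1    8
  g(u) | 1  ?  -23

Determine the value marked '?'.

The 2 known points determine the degree-1 polynomial uniquely.
Write g(u) = au + b. Substituting each data point gives a linear system:
  b = 1
  8a + b = -23
Solving the system yields a = -3, b = 1.
So g(u) = -3u + 1.
Then g(1) = -2.

-2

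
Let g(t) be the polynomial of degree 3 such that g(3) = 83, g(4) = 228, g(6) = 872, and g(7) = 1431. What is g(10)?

Using the Lagrange interpolation formula with nodes 3, 4, 6, 7:
  L_0(t) = (t - 4)(t - 6)(t - 7) / -12
  L_1(t) = (t - 3)(t - 6)(t - 7) / 6
  L_2(t) = (t - 3)(t - 4)(t - 7) / -6
  L_3(t) = (t - 3)(t - 4)(t - 6) / 12
Then g(t) = 83·L_0(t) + 228·L_1(t) + 872·L_2(t) + 1431·L_3(t).
Expanding and collecting terms gives g(t) = 5t^3 - 6t^2 + 2t - 4.
Evaluating at t = 10: g(10) = 4416.

4416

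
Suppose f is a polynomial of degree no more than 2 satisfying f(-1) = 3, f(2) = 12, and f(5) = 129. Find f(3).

39

Forward differences of the values at s = -1, 2, 5:
  f  : 3  12  129
  Δ  : 9  117
  Δ^2: 108
The second differences are constant, confirming degree 2.
Interpolating (Newton forward form) and evaluating at s = 3 gives f(3) = 39.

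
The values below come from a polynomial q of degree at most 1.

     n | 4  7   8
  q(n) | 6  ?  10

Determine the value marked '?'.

9

The 2 known points determine the degree-1 polynomial uniquely.
Write q(n) = an + b. Substituting each data point gives a linear system:
  4a + b = 6
  8a + b = 10
Solving the system yields a = 1, b = 2.
So q(n) = n + 2.
Then q(7) = 9.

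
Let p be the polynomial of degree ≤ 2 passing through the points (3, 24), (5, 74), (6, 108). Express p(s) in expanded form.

Write p(s) = as^2 + bs + c. Substituting each data point gives a linear system:
  9a + 3b + c = 24
  25a + 5b + c = 74
  36a + 6b + c = 108
Solving the system yields a = 3, b = 1, c = -6.
So p(s) = 3s^2 + s - 6.
Check: p(3) = 24. ✓

p(s) = 3s^2 + s - 6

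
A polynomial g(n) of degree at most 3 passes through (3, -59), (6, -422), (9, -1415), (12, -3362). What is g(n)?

g(n) = -2n^3 + n^2 - 4n - 2

Write g(n) = an^3 + bn^2 + cn + d. Substituting each data point gives a linear system:
  27a + 9b + 3c + d = -59
  216a + 36b + 6c + d = -422
  729a + 81b + 9c + d = -1415
  1728a + 144b + 12c + d = -3362
Solving the system yields a = -2, b = 1, c = -4, d = -2.
So g(n) = -2n³ + n² - 4n - 2.
Check: g(6) = -422. ✓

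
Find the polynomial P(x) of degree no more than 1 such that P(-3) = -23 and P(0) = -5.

Using the Lagrange interpolation formula with nodes -3, 0:
  L_0(x) = x / -3
  L_1(x) = (x + 3) / 3
Then P(x) = -23·L_0(x) - 5·L_1(x).
Expanding and collecting terms gives P(x) = 6x - 5.
Check: P(0) = -5. ✓

P(x) = 6x - 5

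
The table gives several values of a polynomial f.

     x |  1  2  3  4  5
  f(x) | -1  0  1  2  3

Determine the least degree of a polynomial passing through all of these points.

1

Forward differences of the values at x = 1, 2, 3, 4, 5:
  f  : -1  0  1  2  3
  Δ  : 1  1  1  1
  Δ^2: 0  0  0
  Δ^3: 0  0
  Δ^4: 0
The first differences are constant (1) and nonzero, while all higher differences vanish, so the minimal degree is 1.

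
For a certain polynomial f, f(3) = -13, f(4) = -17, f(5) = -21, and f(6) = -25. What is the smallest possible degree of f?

1

Forward differences of the values at t = 3, 4, 5, 6:
  f  : -13  -17  -21  -25
  Δ  : -4  -4  -4
  Δ^2: 0  0
  Δ^3: 0
The first differences are constant (-4) and nonzero, while all higher differences vanish, so the minimal degree is 1.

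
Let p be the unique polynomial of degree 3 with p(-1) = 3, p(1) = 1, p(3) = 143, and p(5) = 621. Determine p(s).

Write p(s) = as^3 + bs^2 + cs + d. Substituting each data point gives a linear system:
  -a + b - c + d = 3
  a + b + c + d = 1
  27a + 9b + 3c + d = 143
  125a + 25b + 5c + d = 621
Solving the system yields a = 4, b = 6, c = -5, d = -4.
So p(s) = 4s^3 + 6s^2 - 5s - 4.
Check: p(3) = 143. ✓

p(s) = 4s^3 + 6s^2 - 5s - 4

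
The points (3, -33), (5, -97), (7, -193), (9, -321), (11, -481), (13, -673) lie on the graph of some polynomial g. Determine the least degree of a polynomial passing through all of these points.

Forward differences of the values at u = 3, 5, 7, 9, 11, 13:
  g  : -33  -97  -193  -321  -481  -673
  Δ  : -64  -96  -128  -160  -192
  Δ^2: -32  -32  -32  -32
  Δ^3: 0  0  0
  Δ^4: 0  0
  Δ^5: 0
The second differences are constant (-32) and nonzero, while all higher differences vanish, so the minimal degree is 2.

2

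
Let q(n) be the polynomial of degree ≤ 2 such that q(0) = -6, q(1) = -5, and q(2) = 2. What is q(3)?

15

Forward differences of the values at n = 0, 1, 2:
  q  : -6  -5  2
  Δ  : 1  7
  Δ^2: 6
The second differences are constant, confirming degree 2.
Interpolating (Newton forward form) and evaluating at n = 3 gives q(3) = 15.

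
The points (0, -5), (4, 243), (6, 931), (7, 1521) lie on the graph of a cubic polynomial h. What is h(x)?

Using the Lagrange interpolation formula with nodes 0, 4, 6, 7:
  L_0(x) = (x - 4)(x - 6)(x - 7) / -168
  L_1(x) = x(x - 6)(x - 7) / 24
  L_2(x) = x(x - 4)(x - 7) / -12
  L_3(x) = x(x - 4)(x - 6) / 21
Then h(x) = -5·L_0(x) + 243·L_1(x) + 931·L_2(x) + 1521·L_3(x).
Expanding and collecting terms gives h(x) = 5x³ - 3x² - 6x - 5.
Check: h(4) = 243. ✓

h(x) = 5x^3 - 3x^2 - 6x - 5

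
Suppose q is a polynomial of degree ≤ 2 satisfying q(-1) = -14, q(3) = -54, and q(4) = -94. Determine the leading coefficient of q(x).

-6

Write q(x) = ax^2 + bx + c. Substituting each data point gives a linear system:
  a - b + c = -14
  9a + 3b + c = -54
  16a + 4b + c = -94
Solving the system yields a = -6, b = 2, c = -6.
So q(x) = -6x^2 + 2x - 6.
The leading coefficient is -6.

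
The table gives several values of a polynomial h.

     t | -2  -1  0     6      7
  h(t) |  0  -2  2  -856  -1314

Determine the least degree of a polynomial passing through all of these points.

Divided differences on the nodes -2, -1, 0, 6, 7:
  order 0: 0  -2  2  -856  -1314
  order 1: -2  4  -143  -458
  order 2: 3  -21  -45
  order 3: -3  -3
  order 4: 0
The order-3 divided differences are all -3 (nonzero) and every higher order vanishes, so the data lies on a polynomial of degree exactly 3.

3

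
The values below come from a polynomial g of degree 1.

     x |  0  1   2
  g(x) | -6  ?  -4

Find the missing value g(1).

The 2 known points determine the degree-1 polynomial uniquely.
Write g(x) = ax + b. Substituting each data point gives a linear system:
  b = -6
  2a + b = -4
Solving the system yields a = 1, b = -6.
So g(x) = x - 6.
Then g(1) = -5.

-5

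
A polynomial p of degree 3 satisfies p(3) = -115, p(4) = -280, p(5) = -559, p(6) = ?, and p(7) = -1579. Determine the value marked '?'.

On equispaced nodes a degree-3 polynomial has vanishing fourth forward difference, so
  p(3) - 4·p(4) + 6·p(5) - 4·p(6) + p(7) = 0.
Substituting the known values and solving for p(6):
  -4·p(6) = 3928
  p(6) = -982.

-982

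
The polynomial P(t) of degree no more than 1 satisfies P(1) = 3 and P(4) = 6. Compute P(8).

10

Write P(t) = at + b. Substituting each data point gives a linear system:
  a + b = 3
  4a + b = 6
Solving the system yields a = 1, b = 2.
So P(t) = t + 2.
Then P(8) = 10.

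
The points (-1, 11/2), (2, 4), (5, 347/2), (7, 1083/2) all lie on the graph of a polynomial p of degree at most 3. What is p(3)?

51/2

Write p(s) = as^3 + bs^2 + cs + d. Substituting each data point gives a linear system:
  -a + b - c + d = 11/2
  8a + 4b + 2c + d = 4
  125a + 25b + 5c + d = 347/2
  343a + 49b + 7c + d = 1083/2
Solving the system yields a = 2, b = -5/2, c = -4, d = 6.
So p(s) = 2s³ - (5/2)s² - 4s + 6.
Then p(3) = 51/2.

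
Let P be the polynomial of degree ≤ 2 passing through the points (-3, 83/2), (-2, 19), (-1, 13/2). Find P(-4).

74

Write P(u) = au^2 + bu + c. Substituting each data point gives a linear system:
  9a - 3b + c = 83/2
  4a - 2b + c = 19
  a - b + c = 13/2
Solving the system yields a = 5, b = 5/2, c = 4.
So P(u) = 5u^2 + (5/2)u + 4.
Then P(-4) = 74.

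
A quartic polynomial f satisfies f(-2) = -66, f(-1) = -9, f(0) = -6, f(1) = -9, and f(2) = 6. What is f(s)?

f(s) = -s^4 + 6s^3 - 2s^2 - 6s - 6

Using the Lagrange interpolation formula with nodes -2, -1, 0, 1, 2:
  L_0(s) = (s + 1)s(s - 1)(s - 2) / 24
  L_1(s) = (s + 2)s(s - 1)(s - 2) / -6
  L_2(s) = (s + 2)(s + 1)(s - 1)(s - 2) / 4
  L_3(s) = (s + 2)(s + 1)s(s - 2) / -6
  L_4(s) = (s + 2)(s + 1)s(s - 1) / 24
Then f(s) = -66·L_0(s) - 9·L_1(s) - 6·L_2(s) - 9·L_3(s) + 6·L_4(s).
Expanding and collecting terms gives f(s) = -s^4 + 6s^3 - 2s^2 - 6s - 6.
Check: f(-2) = -66. ✓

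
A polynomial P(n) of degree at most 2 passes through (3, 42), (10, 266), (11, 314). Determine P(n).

Using the Lagrange interpolation formula with nodes 3, 10, 11:
  L_0(n) = (n - 10)(n - 11) / 56
  L_1(n) = (n - 3)(n - 11) / -7
  L_2(n) = (n - 3)(n - 10) / 8
Then P(n) = 42·L_0(n) + 266·L_1(n) + 314·L_2(n).
Expanding and collecting terms gives P(n) = 2n^2 + 6n + 6.
Check: P(11) = 314. ✓

P(n) = 2n^2 + 6n + 6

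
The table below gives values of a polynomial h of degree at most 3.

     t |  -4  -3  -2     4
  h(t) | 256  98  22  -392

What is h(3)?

-178

Using the Lagrange interpolation formula with nodes -4, -3, -2, 4:
  L_0(t) = (t + 3)(t + 2)(t - 4) / -16
  L_1(t) = (t + 4)(t + 2)(t - 4) / 7
  L_2(t) = (t + 4)(t + 3)(t - 4) / -12
  L_3(t) = (t + 4)(t + 3)(t + 2) / 336
Then h(t) = 256·L_0(t) + 98·L_1(t) + 22·L_2(t) - 392·L_3(t).
Expanding and collecting terms gives h(t) = -5t³ - 4t² - t - 4.
Evaluating at t = 3: h(3) = -178.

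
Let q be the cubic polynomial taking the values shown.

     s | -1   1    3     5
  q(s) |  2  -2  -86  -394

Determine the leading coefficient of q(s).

Write q(s) = as^3 + bs^2 + cs + d. Substituting each data point gives a linear system:
  -a + b - c + d = 2
  a + b + c + d = -2
  27a + 9b + 3c + d = -86
  125a + 25b + 5c + d = -394
Solving the system yields a = -3, b = -1, c = 1, d = 1.
So q(s) = -3s³ - s² + s + 1.
The leading coefficient is -3.

-3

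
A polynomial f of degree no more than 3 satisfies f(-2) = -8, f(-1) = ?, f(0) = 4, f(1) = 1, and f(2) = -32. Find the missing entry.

The 4 known points determine the degree-3 polynomial uniquely.
Write f(x) = ax^3 + bx^2 + cx + d. Substituting each data point gives a linear system:
  -8a + 4b - 2c + d = -8
  d = 4
  a + b + c + d = 1
  8a + 4b + 2c + d = -32
Solving the system yields a = -3, b = -6, c = 6, d = 4.
So f(x) = -3x^3 - 6x^2 + 6x + 4.
Then f(-1) = -5.

-5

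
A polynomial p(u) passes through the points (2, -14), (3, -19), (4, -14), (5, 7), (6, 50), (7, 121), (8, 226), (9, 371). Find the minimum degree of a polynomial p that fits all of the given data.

Forward differences of the values at u = 2, 3, 4, 5, 6, 7, 8, 9:
  p  : -14  -19  -14  7  50  121  226  371
  Δ  : -5  5  21  43  71  105  145
  Δ^2: 10  16  22  28  34  40
  Δ^3: 6  6  6  6  6
  Δ^4: 0  0  0  0
  Δ^5: 0  0  0
  Δ^6: 0  0
  Δ^7: 0
The third differences are constant (6) and nonzero, while all higher differences vanish, so the minimal degree is 3.

3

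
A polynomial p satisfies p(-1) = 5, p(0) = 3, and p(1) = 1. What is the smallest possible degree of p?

Forward differences of the values at x = -1, 0, 1:
  p  : 5  3  1
  Δ  : -2  -2
  Δ^2: 0
The first differences are constant (-2) and nonzero, while all higher differences vanish, so the minimal degree is 1.

1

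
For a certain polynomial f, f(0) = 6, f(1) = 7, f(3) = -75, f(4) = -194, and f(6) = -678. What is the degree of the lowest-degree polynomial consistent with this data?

Divided differences on the nodes 0, 1, 3, 4, 6:
  order 0: 6  7  -75  -194  -678
  order 1: 1  -41  -119  -242
  order 2: -14  -26  -41
  order 3: -3  -3
  order 4: 0
The order-3 divided differences are all -3 (nonzero) and every higher order vanishes, so the data lies on a polynomial of degree exactly 3.

3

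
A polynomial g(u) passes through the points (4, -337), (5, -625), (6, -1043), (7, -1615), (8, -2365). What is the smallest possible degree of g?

Forward differences of the values at u = 4, 5, 6, 7, 8:
  g  : -337  -625  -1043  -1615  -2365
  Δ  : -288  -418  -572  -750
  Δ^2: -130  -154  -178
  Δ^3: -24  -24
  Δ^4: 0
The third differences are constant (-24) and nonzero, while all higher differences vanish, so the minimal degree is 3.

3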